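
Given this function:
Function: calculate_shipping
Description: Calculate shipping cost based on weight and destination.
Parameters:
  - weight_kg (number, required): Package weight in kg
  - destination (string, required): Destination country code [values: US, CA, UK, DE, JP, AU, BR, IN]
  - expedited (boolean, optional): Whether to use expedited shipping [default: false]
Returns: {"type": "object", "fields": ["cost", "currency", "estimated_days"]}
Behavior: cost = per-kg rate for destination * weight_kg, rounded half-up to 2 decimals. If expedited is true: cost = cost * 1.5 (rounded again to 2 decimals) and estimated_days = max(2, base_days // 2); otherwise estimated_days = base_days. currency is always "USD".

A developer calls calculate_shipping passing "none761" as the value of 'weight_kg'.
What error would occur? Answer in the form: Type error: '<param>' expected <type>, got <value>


Spec: 'weight_kg' is declared as number; "none761" is a string.
Type error: 'weight_kg' expected number, got "none761"


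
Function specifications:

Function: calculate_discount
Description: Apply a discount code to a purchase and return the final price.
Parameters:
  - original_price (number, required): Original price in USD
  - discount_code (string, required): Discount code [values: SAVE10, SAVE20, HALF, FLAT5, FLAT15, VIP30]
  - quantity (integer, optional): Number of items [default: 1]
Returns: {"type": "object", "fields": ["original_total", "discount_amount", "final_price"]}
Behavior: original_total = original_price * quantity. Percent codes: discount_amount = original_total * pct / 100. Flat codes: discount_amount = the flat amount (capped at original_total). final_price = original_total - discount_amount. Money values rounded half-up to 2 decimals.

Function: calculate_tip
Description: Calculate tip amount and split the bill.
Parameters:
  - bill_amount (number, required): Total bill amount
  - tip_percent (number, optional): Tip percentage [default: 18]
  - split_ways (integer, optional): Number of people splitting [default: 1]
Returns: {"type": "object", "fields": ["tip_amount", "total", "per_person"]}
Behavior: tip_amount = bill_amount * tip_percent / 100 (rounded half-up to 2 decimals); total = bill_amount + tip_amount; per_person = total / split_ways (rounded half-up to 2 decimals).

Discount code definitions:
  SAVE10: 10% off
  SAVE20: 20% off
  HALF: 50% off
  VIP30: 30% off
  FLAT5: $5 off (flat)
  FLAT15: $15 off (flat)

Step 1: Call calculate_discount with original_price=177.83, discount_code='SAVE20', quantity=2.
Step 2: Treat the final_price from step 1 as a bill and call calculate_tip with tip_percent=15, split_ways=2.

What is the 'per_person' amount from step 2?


Step 1: calculate_discount(original_price=177.83, discount_code=SAVE20, quantity=2)
  original_total = 177.83 * 2 = 355.66
  SAVE20 = 20% off: discount_amount = 355.66 * 20/100 = 71.132 -> 71.13
  final_price = 355.66 - 71.13 = 284.53
  -> final_price = 284.53
Step 2: calculate_tip(bill_amount=284.53, tip_percent=15, split_ways=2)
  tip_amount = 284.53 * 15/100 = 42.6795 -> 42.68
  total = 284.53 + 42.68 = 327.21
  per_person = 327.21 / 2 = 163.605 -> 163.61
  -> per_person = 163.61
$163.61


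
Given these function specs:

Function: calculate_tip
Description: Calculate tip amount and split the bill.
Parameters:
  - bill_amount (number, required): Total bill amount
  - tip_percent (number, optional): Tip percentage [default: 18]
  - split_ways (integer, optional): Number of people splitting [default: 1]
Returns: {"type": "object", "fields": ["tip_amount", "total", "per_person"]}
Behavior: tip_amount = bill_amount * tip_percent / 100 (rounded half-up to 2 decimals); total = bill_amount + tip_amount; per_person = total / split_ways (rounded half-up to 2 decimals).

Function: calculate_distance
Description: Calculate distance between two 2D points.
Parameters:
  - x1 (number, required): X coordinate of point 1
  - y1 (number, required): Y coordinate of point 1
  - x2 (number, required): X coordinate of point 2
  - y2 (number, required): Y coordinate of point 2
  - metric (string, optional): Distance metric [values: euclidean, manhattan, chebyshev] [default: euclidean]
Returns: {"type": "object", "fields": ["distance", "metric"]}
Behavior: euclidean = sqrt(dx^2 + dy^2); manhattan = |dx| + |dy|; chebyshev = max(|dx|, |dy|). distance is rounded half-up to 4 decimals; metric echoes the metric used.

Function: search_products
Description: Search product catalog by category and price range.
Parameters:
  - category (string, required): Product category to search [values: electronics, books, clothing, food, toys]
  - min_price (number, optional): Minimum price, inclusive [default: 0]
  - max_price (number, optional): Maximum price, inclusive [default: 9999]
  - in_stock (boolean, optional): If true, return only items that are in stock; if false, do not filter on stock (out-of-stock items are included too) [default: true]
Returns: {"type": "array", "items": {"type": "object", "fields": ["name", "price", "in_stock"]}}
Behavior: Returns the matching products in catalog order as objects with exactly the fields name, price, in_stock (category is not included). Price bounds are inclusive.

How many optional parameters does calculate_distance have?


Parameters of calculate_distance: x1 (required), y1 (required), x2 (required), y2 (required), metric (optional)
Optional count:
1


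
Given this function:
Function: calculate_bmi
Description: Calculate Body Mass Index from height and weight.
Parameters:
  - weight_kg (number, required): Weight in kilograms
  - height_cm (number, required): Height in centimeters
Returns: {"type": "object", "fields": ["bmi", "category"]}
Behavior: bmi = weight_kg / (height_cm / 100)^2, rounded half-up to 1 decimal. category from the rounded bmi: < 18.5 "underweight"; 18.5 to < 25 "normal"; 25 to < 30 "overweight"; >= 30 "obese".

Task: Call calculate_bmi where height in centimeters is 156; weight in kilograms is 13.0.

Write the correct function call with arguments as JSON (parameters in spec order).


Mapping each described value to its parameter name:
  'Height in centimeters' -> height_cm = 156
  'Weight in kilograms' -> weight_kg = 13.0
calculate_bmi({"weight_kg": 13.0, "height_cm": 156})


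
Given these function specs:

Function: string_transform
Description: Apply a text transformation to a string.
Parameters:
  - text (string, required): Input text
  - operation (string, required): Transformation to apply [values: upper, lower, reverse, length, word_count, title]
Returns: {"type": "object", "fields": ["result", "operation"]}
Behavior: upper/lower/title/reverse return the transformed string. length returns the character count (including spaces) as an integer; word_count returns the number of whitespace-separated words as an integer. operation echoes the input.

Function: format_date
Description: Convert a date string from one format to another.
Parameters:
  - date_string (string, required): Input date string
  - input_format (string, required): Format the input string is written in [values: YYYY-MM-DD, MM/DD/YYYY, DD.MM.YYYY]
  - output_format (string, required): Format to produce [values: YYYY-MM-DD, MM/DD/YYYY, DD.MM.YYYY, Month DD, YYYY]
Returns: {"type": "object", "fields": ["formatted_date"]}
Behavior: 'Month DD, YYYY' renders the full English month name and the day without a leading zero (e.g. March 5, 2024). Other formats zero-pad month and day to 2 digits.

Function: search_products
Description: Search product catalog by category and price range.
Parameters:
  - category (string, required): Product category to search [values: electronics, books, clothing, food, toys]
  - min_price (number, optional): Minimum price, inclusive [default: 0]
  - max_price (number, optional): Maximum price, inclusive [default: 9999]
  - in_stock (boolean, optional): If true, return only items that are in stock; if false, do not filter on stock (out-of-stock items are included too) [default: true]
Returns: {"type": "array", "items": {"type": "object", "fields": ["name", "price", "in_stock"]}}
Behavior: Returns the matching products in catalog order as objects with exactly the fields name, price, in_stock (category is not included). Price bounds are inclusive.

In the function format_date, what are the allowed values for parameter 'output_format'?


The format_date spec declares:
  - output_format (string, required): Format to produce [values: YYYY-MM-DD, MM/DD/YYYY, DD.MM.YYYY, Month DD, YYYY]
Allowed values:
YYYY-MM-DD, MM/DD/YYYY, DD.MM.YYYY, Month DD, YYYY


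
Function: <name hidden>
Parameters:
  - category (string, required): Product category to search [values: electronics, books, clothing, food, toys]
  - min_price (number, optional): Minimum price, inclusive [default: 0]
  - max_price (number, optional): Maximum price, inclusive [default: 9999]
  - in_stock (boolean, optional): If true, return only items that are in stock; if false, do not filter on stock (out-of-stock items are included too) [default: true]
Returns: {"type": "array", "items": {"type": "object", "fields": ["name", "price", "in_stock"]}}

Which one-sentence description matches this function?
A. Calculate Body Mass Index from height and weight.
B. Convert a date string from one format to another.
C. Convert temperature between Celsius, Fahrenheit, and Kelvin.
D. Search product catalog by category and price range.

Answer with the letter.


Parameters category, min_price, max_price, in_stock and return "array" fit: Search product catalog by category and price range.
D


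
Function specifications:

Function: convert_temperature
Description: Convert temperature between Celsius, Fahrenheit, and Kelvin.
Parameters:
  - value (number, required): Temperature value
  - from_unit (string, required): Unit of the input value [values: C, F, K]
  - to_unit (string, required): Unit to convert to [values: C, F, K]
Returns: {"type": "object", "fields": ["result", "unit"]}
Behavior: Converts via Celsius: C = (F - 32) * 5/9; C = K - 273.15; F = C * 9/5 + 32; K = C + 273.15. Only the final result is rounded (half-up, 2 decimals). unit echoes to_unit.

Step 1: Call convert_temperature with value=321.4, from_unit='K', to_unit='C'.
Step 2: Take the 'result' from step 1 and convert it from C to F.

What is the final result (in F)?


Step 1: convert_temperature(value=321.4, from_unit=K, to_unit=C)
  To C: 321.4 - 273.15 = 48.25
  Target is C: 48.25
  Round to 2 decimals: 48.25
  -> result = 48.25 C
Step 2: convert_temperature(value=48.25, from_unit=C, to_unit=F)
  Input already in C: 48.25
  To F: 48.25 * 9/5 + 32 = 118.85
  Round to 2 decimals: 118.85
  -> result = 118.85 F
118.85 F


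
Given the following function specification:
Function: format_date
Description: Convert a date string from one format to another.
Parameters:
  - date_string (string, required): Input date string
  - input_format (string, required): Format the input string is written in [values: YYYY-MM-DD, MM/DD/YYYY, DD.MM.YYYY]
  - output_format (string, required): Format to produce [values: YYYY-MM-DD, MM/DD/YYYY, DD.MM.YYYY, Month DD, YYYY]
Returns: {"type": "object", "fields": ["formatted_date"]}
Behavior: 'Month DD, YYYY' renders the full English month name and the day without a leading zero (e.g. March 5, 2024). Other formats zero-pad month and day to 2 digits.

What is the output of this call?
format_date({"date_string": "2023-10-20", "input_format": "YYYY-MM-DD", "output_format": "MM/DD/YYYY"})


Parse '2023-10-20' as YYYY-MM-DD: year=2023, month=10, day=20
Render as MM/DD/YYYY: 10/20/2023
Output:
{"formatted_date": "10/20/2023"}


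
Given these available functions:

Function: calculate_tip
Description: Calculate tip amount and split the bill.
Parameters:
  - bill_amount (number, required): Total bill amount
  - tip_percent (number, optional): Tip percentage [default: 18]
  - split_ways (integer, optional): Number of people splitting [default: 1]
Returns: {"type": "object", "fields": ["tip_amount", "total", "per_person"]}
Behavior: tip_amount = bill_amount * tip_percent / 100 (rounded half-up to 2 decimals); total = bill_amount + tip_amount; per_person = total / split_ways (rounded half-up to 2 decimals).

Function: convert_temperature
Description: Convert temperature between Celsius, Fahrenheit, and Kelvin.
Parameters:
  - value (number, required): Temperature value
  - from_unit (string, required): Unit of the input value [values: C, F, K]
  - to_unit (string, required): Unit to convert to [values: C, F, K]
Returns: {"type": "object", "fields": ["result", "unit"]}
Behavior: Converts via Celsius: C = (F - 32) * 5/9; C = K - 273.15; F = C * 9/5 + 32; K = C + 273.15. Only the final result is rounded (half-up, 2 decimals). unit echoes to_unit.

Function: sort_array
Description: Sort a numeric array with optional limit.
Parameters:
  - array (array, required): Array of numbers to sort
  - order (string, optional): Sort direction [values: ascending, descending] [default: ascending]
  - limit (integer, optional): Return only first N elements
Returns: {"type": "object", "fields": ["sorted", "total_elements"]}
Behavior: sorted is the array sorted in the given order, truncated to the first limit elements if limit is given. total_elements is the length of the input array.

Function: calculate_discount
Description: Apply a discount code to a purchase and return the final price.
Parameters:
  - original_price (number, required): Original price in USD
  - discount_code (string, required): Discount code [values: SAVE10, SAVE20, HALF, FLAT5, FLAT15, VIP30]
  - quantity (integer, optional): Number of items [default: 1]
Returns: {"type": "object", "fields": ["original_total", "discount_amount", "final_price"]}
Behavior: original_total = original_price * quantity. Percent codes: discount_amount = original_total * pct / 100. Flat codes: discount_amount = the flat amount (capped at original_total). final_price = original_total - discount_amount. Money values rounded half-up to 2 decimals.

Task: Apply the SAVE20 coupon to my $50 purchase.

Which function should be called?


The task needs a function whose description is: Apply a discount code to a purchase and return the final price.
calculate_discount


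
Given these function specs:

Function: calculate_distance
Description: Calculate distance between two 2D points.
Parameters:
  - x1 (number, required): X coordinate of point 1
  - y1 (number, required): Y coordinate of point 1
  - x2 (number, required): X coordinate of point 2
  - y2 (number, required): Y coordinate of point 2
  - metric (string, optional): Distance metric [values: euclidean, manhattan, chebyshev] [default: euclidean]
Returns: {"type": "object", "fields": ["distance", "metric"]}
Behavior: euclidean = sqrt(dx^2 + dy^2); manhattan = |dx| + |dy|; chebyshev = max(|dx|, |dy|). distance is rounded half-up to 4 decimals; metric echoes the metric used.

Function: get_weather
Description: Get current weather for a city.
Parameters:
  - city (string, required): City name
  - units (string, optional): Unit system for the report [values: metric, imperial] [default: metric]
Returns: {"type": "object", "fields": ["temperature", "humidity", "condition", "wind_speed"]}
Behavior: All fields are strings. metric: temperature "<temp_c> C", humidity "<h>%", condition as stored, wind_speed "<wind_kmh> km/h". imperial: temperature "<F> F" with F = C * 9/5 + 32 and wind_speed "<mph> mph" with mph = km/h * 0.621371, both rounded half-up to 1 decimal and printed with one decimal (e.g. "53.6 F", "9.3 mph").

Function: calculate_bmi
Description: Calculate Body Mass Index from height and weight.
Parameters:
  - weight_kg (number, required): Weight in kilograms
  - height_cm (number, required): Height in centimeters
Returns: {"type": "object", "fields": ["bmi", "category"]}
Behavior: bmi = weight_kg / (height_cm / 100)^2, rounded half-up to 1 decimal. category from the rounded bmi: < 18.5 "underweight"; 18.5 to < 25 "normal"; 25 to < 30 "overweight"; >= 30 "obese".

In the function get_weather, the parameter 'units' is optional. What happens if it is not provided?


The get_weather spec declares:
  - units (string, optional): Unit system for the report [values: metric, imperial] [default: metric]
It defaults to metric


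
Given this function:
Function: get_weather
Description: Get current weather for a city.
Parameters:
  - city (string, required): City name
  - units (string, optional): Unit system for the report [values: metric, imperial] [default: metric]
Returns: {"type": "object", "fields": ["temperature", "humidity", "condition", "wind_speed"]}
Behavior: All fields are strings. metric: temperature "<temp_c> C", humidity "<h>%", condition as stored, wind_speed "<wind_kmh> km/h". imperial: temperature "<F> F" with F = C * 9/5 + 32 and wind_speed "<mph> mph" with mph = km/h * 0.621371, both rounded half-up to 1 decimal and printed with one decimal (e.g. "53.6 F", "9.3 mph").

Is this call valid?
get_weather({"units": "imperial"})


Checking required parameters...
Missing required parameter: city
Invalid - missing required parameter 'city'


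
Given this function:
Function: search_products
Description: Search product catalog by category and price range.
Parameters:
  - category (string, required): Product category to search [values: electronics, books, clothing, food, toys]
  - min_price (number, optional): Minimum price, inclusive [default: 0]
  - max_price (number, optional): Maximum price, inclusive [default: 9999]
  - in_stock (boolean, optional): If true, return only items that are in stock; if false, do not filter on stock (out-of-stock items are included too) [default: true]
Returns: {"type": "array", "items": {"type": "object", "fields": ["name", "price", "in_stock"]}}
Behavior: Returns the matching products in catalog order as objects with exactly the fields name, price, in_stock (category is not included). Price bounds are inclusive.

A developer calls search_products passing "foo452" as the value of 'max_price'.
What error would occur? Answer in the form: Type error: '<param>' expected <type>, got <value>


Spec: 'max_price' is declared as number; "foo452" is a string.
Type error: 'max_price' expected number, got "foo452"


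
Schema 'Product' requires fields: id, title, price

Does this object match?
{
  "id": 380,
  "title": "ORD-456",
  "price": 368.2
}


Checking required fields... All present.
Valid - all required fields present


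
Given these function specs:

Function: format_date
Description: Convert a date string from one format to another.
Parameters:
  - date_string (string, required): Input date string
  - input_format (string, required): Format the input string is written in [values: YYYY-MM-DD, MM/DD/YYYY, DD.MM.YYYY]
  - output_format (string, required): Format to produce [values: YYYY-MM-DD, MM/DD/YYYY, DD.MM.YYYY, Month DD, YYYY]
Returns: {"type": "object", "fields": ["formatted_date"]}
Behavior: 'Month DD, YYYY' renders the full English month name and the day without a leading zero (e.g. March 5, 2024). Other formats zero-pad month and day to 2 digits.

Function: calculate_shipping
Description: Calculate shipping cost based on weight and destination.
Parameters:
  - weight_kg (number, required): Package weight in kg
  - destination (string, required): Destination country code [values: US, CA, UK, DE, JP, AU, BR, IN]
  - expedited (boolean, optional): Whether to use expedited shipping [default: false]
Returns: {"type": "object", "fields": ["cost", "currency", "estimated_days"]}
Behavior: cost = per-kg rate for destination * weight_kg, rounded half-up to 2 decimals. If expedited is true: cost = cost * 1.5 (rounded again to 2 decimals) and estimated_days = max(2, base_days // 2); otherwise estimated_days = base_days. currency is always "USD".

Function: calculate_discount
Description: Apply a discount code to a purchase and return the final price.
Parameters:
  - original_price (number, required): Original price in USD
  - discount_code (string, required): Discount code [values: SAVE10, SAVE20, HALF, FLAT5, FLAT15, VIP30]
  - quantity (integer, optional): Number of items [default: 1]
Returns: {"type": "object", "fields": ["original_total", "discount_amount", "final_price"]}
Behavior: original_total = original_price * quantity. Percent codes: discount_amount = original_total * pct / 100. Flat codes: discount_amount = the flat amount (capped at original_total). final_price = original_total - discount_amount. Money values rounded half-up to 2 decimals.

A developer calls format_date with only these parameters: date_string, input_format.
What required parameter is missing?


Required parameters: date_string, input_format, output_format
Provided: date_string, input_format
Missing: output_format
output_format


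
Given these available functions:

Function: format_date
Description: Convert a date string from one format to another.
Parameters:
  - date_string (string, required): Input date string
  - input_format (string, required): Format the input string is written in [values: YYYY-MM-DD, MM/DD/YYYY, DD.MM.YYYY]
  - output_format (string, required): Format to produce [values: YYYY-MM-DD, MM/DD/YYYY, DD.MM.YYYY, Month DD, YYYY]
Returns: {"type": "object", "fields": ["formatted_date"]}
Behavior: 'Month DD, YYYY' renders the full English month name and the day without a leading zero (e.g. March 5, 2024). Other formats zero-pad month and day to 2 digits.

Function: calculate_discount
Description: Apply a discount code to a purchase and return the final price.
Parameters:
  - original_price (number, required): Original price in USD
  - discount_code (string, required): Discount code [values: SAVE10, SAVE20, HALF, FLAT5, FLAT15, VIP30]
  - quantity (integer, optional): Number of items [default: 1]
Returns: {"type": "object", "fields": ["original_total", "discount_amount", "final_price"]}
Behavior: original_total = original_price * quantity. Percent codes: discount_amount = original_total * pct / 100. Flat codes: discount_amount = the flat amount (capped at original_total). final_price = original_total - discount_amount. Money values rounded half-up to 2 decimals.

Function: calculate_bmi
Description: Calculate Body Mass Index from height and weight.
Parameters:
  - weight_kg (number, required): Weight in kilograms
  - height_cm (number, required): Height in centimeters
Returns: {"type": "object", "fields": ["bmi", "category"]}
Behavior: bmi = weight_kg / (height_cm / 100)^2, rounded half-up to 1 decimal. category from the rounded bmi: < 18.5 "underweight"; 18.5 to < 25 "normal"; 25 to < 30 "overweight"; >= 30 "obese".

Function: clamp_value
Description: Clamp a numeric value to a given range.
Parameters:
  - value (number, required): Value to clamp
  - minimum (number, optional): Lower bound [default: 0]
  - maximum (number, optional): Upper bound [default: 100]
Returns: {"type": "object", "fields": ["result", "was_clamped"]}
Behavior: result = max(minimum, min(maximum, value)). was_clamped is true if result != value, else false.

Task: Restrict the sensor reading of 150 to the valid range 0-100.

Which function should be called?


The task needs a function whose description is: Clamp a numeric value to a given range.
clamp_value


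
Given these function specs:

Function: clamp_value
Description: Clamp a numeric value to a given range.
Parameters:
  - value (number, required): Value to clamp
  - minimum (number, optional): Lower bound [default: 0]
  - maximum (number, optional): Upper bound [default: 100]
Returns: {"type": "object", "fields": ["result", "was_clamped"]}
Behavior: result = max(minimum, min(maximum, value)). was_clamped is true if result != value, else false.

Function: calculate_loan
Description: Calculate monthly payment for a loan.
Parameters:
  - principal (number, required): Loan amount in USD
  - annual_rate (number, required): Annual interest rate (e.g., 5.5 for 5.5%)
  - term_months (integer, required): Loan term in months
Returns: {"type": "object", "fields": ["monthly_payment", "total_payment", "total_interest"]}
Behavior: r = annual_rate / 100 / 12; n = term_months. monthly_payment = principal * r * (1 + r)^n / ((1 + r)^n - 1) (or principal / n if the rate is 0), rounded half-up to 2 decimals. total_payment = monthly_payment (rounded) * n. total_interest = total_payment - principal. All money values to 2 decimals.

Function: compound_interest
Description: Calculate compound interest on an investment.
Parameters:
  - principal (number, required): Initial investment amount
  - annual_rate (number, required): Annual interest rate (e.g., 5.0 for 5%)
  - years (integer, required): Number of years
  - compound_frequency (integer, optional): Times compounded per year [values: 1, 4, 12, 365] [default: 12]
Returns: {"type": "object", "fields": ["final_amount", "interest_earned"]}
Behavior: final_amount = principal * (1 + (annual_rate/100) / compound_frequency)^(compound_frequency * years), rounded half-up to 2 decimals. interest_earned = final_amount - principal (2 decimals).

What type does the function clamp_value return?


The clamp_value spec declares Returns: {"type": "object", "fields": ["result", "was_clamped"]}
Type:
object


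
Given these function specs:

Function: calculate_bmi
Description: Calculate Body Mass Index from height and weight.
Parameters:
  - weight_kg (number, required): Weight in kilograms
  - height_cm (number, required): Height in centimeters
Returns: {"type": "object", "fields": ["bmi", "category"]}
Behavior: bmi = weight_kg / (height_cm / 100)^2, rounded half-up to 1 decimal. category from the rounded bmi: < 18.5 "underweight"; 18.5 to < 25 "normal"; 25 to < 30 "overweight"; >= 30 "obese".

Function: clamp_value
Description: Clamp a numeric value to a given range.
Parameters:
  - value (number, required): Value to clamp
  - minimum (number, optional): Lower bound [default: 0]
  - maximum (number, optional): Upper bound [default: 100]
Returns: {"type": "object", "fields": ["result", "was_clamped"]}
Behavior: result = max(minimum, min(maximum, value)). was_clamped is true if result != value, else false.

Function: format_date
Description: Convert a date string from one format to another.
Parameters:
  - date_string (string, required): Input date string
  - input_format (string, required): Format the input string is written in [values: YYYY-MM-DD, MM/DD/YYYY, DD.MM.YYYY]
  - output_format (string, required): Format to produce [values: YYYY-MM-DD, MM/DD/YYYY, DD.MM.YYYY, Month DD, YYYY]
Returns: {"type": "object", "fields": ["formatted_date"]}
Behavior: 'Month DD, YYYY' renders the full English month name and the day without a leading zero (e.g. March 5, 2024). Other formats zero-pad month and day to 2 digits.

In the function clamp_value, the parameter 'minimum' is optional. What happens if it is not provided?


The clamp_value spec declares:
  - minimum (number, optional): Lower bound [default: 0]
It defaults to 0


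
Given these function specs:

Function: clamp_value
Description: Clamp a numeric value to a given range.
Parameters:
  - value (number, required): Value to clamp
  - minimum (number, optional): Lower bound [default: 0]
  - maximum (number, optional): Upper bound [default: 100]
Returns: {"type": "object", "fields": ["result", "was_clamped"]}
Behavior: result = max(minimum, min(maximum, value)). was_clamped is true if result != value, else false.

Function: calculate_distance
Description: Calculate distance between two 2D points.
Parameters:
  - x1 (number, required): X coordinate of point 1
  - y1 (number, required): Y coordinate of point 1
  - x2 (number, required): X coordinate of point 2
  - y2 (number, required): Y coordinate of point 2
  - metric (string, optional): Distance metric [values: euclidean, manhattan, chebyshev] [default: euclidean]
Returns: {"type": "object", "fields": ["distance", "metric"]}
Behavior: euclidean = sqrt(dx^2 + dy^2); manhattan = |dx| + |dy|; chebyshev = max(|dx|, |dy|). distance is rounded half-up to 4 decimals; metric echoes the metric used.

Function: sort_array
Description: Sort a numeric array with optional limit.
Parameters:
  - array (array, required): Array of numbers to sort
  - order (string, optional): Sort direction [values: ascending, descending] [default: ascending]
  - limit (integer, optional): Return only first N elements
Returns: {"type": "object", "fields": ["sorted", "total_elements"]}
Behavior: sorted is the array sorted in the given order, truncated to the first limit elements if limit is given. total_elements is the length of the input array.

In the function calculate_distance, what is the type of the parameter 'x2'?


The calculate_distance spec declares:
  - x2 (number, required): X coordinate of point 2
Type:
number


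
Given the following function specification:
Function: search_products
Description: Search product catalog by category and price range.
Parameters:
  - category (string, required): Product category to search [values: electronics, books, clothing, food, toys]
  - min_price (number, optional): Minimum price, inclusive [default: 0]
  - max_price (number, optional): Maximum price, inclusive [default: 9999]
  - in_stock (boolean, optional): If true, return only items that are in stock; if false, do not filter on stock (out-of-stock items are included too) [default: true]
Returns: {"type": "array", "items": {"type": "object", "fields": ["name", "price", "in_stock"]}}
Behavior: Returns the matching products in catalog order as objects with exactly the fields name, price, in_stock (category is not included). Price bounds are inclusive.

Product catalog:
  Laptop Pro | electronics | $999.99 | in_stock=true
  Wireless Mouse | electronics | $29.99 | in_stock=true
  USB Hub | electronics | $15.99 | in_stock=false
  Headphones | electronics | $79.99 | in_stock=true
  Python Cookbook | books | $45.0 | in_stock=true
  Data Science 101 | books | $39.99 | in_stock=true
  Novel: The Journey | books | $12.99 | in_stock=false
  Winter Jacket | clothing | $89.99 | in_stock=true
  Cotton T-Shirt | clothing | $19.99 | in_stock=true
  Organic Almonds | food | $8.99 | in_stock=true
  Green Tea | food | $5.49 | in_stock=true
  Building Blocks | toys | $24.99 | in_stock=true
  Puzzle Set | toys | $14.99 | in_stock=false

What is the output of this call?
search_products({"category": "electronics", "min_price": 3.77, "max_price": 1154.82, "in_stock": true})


Filter: category=electronics, 3.77 <= price <= 1154.82, in-stock only
  Laptop Pro ($999.99): keep
  Wireless Mouse ($29.99): keep
  USB Hub ($15.99): out of stock -> skip
  Headphones ($79.99): keep
Output:
[{"name": "Laptop Pro", "price": 999.99, "in_stock": true}, {"name": "Wireless Mouse", "price": 29.99, "in_stock": true}, {"name": "Headphones", "price": 79.99, "in_stock": true}]


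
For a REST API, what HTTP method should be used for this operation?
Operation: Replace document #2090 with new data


GET = read, POST = create, PUT = update/replace, DELETE = remove
This operation is an update/replace.
PUT


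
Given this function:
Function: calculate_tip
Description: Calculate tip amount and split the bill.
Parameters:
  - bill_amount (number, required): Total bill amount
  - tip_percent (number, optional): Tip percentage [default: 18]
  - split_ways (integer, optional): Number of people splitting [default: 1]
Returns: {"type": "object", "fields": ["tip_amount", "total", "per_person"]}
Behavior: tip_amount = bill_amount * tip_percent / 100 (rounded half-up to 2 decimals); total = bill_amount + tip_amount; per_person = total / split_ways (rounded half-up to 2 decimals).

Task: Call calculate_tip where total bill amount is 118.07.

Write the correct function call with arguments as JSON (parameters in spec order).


Mapping each described value to its parameter name:
  'Total bill amount' -> bill_amount = 118.07
calculate_tip({"bill_amount": 118.07})


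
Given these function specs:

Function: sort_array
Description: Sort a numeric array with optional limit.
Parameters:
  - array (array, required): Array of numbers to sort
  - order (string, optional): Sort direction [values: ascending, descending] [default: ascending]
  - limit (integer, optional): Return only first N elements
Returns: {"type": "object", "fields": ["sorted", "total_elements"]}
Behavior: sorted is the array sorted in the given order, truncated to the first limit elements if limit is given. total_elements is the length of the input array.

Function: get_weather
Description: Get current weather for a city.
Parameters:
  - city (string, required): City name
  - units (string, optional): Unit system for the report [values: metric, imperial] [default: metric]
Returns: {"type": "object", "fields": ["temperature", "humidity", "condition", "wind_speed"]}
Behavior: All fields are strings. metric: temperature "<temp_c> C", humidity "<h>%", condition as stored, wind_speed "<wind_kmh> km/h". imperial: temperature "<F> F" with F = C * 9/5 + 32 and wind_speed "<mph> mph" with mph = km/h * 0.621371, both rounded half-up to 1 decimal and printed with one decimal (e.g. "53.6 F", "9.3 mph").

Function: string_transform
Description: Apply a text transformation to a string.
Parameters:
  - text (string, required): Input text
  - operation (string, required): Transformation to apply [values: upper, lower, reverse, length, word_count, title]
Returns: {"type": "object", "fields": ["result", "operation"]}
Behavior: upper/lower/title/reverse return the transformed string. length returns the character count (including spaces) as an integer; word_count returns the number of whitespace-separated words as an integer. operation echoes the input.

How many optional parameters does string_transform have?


Parameters of string_transform: text (required), operation (required)
Optional count:
0


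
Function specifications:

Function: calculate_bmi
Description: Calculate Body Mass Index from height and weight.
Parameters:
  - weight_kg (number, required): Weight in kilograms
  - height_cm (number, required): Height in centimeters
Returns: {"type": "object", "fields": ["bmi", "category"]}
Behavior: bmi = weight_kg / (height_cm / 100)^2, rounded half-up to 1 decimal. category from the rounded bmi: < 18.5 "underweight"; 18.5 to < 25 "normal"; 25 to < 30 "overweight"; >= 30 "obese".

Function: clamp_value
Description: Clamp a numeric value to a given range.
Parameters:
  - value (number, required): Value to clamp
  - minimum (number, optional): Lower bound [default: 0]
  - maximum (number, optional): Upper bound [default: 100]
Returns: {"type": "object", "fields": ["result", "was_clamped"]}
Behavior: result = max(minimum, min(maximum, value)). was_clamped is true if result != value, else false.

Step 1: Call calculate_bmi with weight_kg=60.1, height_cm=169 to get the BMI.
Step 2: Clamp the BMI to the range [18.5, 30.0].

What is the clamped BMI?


Step 1: calculate_bmi(weight_kg=60.1, height_cm=169)
  height_m = 169 / 100 = 1.69
  bmi = 60.1 / 1.69^2 = 60.1 / 2.8561 = 21.042681 -> 21.0
  18.5 <= 21.0 < 25 -> normal
  -> bmi = 21.0
Step 2: clamp_value(value=21.0, minimum=18.5, maximum=30.0)
  result = max(18.5, min(30.0, 21.0)) = max(18.5, 21.0) = 21.0
  was_clamped = (21.0 != 21.0) = false
  -> result = 21.0
21.0


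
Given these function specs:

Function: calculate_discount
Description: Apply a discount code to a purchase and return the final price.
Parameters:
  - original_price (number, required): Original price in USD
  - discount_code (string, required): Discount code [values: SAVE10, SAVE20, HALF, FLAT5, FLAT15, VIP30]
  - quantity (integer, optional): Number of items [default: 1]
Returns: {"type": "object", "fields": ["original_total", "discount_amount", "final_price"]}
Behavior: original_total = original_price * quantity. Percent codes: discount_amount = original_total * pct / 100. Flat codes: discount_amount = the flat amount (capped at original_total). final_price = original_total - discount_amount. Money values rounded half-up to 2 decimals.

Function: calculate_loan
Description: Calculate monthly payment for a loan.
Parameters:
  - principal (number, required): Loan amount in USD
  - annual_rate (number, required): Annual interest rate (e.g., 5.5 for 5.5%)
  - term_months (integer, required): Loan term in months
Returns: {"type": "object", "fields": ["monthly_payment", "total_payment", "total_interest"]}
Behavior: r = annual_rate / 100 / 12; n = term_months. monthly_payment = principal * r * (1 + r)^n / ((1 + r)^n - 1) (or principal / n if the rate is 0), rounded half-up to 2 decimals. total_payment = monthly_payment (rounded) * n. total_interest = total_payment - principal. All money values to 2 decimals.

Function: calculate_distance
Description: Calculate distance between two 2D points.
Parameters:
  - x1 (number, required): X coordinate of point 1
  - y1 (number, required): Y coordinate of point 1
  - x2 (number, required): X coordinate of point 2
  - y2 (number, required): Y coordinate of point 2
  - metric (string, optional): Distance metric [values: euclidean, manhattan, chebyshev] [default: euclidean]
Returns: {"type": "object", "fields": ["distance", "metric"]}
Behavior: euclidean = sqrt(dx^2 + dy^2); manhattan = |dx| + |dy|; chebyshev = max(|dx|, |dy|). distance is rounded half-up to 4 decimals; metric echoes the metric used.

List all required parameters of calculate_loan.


Parameters of calculate_loan and their required/optional flag:
  principal: required
  annual_rate: required
  term_months: required
annual_rate, principal, term_months


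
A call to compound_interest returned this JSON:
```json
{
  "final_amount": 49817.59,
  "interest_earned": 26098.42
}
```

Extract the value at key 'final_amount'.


49817.59


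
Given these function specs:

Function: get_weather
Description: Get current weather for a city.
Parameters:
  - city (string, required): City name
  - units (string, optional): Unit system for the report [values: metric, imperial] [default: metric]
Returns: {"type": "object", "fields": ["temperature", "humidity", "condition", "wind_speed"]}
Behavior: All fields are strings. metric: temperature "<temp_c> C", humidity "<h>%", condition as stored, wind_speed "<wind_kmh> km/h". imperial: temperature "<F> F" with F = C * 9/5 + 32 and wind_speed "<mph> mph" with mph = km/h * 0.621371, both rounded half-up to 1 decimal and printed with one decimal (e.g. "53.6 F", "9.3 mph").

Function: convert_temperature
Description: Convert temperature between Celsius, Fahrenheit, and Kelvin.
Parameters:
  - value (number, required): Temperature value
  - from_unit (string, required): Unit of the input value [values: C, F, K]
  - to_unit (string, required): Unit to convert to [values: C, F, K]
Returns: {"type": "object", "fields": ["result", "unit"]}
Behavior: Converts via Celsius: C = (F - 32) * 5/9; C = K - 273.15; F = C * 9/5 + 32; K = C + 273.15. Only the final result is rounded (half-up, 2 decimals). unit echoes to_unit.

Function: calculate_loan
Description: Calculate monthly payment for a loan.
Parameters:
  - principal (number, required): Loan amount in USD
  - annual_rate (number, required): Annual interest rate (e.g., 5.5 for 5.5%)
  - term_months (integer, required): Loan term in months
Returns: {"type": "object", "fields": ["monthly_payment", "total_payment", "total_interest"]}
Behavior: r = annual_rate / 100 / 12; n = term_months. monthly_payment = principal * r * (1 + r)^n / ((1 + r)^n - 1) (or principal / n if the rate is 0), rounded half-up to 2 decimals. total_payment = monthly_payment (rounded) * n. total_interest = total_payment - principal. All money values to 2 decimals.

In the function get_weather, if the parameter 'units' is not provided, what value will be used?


The get_weather spec declares:
  - units (string, optional): Unit system for the report [values: metric, imperial] [default: metric]
Default:
metric


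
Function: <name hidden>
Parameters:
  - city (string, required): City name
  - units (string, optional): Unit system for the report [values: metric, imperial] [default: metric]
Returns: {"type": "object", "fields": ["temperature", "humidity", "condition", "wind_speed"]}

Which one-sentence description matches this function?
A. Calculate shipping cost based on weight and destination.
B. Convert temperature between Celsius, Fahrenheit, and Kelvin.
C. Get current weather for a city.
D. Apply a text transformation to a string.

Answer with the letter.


Parameters city, units and return ["temperature", "humidity", "condition", "wind_speed"] fit: Get current weather for a city.
C


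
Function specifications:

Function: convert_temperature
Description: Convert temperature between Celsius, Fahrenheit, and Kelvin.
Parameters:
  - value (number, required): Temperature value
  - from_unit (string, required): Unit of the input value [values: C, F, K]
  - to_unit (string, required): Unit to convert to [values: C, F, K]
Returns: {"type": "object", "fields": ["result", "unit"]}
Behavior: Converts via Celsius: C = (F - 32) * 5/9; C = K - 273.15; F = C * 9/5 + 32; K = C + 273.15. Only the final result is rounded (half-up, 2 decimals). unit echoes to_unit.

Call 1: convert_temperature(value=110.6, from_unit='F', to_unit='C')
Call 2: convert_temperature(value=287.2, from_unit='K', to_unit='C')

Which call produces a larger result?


Call 1:
  To C: (110.6 - 32) * 5/9 = 43.666667
  Target is C: 43.666667
  Round to 2 decimals: 43.67
  -> 43.67 C
Call 2:
  To C: 287.2 - 273.15 = 14.05
  Target is C: 14.05
  Round to 2 decimals: 14.05
  -> 14.05 C
Call 1 (43.67 C)
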